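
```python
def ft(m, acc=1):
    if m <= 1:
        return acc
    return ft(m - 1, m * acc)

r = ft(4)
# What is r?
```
Call trace:
ft(m=4, acc=1)
  ft(m=3, acc=4)
    ft(m=2, acc=12)
      ft(m=1, acc=24)
      -> return 24
    -> return 24
  -> return 24
-> return 24

Final answer: 24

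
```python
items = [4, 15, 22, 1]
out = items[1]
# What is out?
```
Trace:
  items=[4, 15, 22, 1]
  items=[4, 15, 22, 1], out=15

Final answer: 15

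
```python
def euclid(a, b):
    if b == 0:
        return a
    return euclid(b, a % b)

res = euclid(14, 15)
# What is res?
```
Call trace:
euclid(a=14, b=15)
  euclid(a=15, b=14)
    euclid(a=14, b=1)
      euclid(a=1, b=0)
      -> return 1
    -> return 1
  -> return 1
-> return 1

Final answer: 1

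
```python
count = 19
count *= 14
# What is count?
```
Trace:
  count=19
  count=266

Final answer: 266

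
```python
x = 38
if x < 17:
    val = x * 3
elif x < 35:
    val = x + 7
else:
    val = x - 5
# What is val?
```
Trace:
  x=38
  x=38, val=33

Final answer: 33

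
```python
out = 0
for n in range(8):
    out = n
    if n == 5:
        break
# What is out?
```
Trace:
  out=0
  out=0, n=0
  out=1, n=1
  out=2, n=2
  out=3, n=3
  out=4, n=4
  out=5, n=5

Final answer: 5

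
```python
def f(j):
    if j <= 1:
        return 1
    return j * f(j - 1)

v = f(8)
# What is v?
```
Call trace:
f(j=8)
  f(j=7)
    f(j=6)
      f(j=5)
        f(j=4)
          f(j=3)
            f(j=2)
              f(j=1)
              -> return 1
            -> return 2
          -> return 6
        -> return 24
      -> return 120
    -> return 720
  -> return 5040
-> return 40320

Final answer: 40320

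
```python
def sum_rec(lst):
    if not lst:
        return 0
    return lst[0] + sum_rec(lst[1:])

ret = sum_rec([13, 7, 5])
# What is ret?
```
Call trace:
sum_rec(lst=[13, 7, 5])
  sum_rec(lst=[7, 5])
    sum_rec(lst=[5])
      sum_rec(lst=[])
      -> return 0
    -> return 5
  -> return 12
-> return 25

Final answer: 25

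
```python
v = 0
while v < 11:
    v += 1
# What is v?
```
Trace:
  v=0
  v=1
  v=2
  v=3
  v=4
  v=5
  v=6
  v=7
  v=8
  v=9
  v=10
  v=11

Final answer: 11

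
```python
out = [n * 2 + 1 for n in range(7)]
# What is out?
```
Trace:
  n=0
  n=1
  n=2
  n=3
  n=4
  n=5
  n=6
  out=[1, 3, 5, 7, 9, 11, 13]

Final answer: [1, 3, 5, 7, 9, 11, 13]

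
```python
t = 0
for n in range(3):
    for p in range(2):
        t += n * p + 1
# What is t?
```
Trace:
  t=0
  t=1, n=0, p=0
  t=2, n=0, p=1
  t=3, n=1, p=0
  t=5, n=1, p=1
  t=6, n=2, p=0
  t=9, n=2, p=1

Final answer: 9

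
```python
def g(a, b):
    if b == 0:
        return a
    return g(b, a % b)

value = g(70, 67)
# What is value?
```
Call trace:
g(a=70, b=67)
  g(a=67, b=3)
    g(a=3, b=1)
      g(a=1, b=0)
      -> return 1
    -> return 1
  -> return 1
-> return 1

Final answer: 1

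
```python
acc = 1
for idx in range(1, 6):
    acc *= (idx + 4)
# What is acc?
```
Trace:
  acc=1
  acc=5, idx=1
  acc=30, idx=2
  acc=210, idx=3
  acc=1680, idx=4
  acc=15120, idx=5

Final answer: 15120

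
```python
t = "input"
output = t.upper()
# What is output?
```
Trace:
  t='input'
  t='input', output='INPUT'

Final answer: 'INPUT'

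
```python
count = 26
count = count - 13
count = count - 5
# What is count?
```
Trace:
  count=26
  count=13
  count=8

Final answer: 8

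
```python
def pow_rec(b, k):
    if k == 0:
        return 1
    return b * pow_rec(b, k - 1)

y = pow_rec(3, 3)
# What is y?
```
Call trace:
pow_rec(b=3, k=3)
  pow_rec(b=3, k=2)
    pow_rec(b=3, k=1)
      pow_rec(b=3, k=0)
      -> return 1
    -> return 3
  -> return 9
-> return 27

Final answer: 27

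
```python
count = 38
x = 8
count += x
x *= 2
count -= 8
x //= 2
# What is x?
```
Trace:
  count=38
  count=38, x=8
  count=46, x=8
  count=46, x=16
  count=38, x=16
  count=38, x=8

Final answer: 8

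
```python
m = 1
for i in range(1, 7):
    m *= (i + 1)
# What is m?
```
Trace:
  m=1
  m=2, i=1
  m=6, i=2
  m=24, i=3
  m=120, i=4
  m=720, i=5
  m=5040, i=6

Final answer: 5040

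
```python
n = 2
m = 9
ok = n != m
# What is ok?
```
Trace:
  n=2
  n=2, m=9
  n=2, m=9, ok=True

Final answer: True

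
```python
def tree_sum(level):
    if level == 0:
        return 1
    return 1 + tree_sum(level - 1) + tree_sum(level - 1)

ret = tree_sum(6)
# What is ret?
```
Call trace (a repeated sub-call is expanded the first time; later identical calls just restate its return value):
tree_sum(level=6)
  tree_sum(level=5)
    tree_sum(level=4)
      tree_sum(level=3)
        tree_sum(level=2)
          tree_sum(level=1)
            tree_sum(level=0)
            -> return 1
            tree_sum(level=0)
            -> return 1
          -> return 3
          tree_sum(level=1) -> return 3  (same call as traced above)
        -> return 7
        tree_sum(level=2) -> return 7  (same call as traced above)
      -> return 15
      tree_sum(level=3) -> return 15  (same call as traced above)
    -> return 31
    tree_sum(level=4) -> return 31  (same call as traced above)
  -> return 63
  tree_sum(level=5) -> return 63  (same call as traced above)
-> return 127

Final answer: 127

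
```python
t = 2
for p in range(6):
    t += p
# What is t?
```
Trace:
  t=2
  t=2, p=0
  t=3, p=1
  t=5, p=2
  t=8, p=3
  t=12, p=4
  t=17, p=5

Final answer: 17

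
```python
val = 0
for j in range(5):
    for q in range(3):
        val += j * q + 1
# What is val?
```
Trace:
  val=0
  val=1, j=0, q=0
  val=2, j=0, q=1
  val=3, j=0, q=2
  val=4, j=1, q=0
  val=6, j=1, q=1
  val=9, j=1, q=2
  val=10, j=2, q=0
  val=13, j=2, q=1
  val=18, j=2, q=2
  val=19, j=3, q=0
  val=23, j=3, q=1
  val=30, j=3, q=2
  val=31, j=4, q=0
  val=36, j=4, q=1
  val=45, j=4, q=2

Final answer: 45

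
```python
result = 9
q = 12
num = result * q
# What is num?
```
Trace:
  result=9
  result=9, q=12
  result=9, q=12, num=108

Final answer: 108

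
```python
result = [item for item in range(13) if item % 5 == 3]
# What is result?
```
Trace:
  item=0
  item=1
  item=2
  item=3
  item=4
  item=5
  item=6
  item=7
  item=8
  item=9
  item=10
  item=11
  item=12
  result=[3, 8]

Final answer: [3, 8]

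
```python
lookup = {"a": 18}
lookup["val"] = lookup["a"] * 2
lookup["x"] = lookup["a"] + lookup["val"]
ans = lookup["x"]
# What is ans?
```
Trace:
  lookup={'a': 18}
  lookup={'a': 18, 'val': 36}
  lookup={'a': 18, 'val': 36, 'x': 54}
  lookup={'a': 18, 'val': 36, 'x': 54}, ans=54

Final answer: 54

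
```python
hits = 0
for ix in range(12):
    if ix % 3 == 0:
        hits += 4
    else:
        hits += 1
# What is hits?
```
Trace:
  hits=0
  hits=4, ix=0
  hits=5, ix=1
  hits=6, ix=2
  hits=10, ix=3
  hits=11, ix=4
  hits=12, ix=5
  hits=16, ix=6
  hits=17, ix=7
  hits=18, ix=8
  hits=22, ix=9
  hits=23, ix=10
  hits=24, ix=11

Final answer: 24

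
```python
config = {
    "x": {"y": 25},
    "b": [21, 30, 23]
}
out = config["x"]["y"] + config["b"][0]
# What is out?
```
Trace:
  config={'x': {'y': 25}, 'b': [21, 30, 23]}
  config={'x': {'y': 25}, 'b': [21, 30, 23]}, out=46

Final answer: 46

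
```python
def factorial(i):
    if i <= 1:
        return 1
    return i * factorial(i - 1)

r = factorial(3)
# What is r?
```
Call trace:
factorial(i=3)
  factorial(i=2)
    factorial(i=1)
    -> return 1
  -> return 2
-> return 6

Final answer: 6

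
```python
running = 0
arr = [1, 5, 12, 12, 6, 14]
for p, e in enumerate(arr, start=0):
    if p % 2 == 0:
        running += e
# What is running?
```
Trace:
  running=0
  running=1, p=0, e=1
  running=1, p=1, e=5
  running=13, p=2, e=12
  running=13, p=3, e=12
  running=19, p=4, e=6
  running=19, p=5, e=14

Final answer: 19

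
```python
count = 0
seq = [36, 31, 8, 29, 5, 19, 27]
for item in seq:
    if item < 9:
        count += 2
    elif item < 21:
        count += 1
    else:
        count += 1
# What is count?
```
Trace:
  count=0
  count=1, item=36
  count=2, item=31
  count=4, item=8
  count=5, item=29
  count=7, item=5
  count=8, item=19
  count=9, item=27

Final answer: 9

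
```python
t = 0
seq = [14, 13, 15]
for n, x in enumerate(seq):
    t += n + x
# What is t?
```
Trace:
  t=0
  t=14, n=0, x=14
  t=28, n=1, x=13
  t=45, n=2, x=15

Final answer: 45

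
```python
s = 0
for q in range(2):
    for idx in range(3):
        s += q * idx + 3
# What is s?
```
Trace:
  s=0
  s=3, q=0, idx=0
  s=6, q=0, idx=1
  s=9, q=0, idx=2
  s=12, q=1, idx=0
  s=16, q=1, idx=1
  s=21, q=1, idx=2

Final answer: 21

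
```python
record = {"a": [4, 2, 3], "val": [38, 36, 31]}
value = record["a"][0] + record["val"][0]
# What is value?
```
Trace:
  record={'a': [4, 2, 3], 'val': [38, 36, 31]}
  record={'a': [4, 2, 3], 'val': [38, 36, 31]}, value=42

Final answer: 42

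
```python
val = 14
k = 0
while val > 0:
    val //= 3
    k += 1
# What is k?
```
Trace:
  val=14
  val=14, k=0
  val=4, k=1
  val=1, k=2
  val=0, k=3

Final answer: 3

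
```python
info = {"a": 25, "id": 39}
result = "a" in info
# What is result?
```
Trace:
  info={'a': 25, 'id': 39}
  info={'a': 25, 'id': 39}, result=True

Final answer: True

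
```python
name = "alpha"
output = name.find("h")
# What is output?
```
Trace:
  name='alpha'
  name='alpha', output=3

Final answer: 3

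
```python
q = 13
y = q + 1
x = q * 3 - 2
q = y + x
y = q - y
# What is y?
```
Trace:
  q=13
  q=13, y=14
  q=13, y=14, x=37
  q=51, y=14, x=37
  q=51, y=37, x=37

Final answer: 37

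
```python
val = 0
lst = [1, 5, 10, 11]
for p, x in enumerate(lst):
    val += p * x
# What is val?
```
Trace:
  val=0
  val=0, p=0, x=1
  val=5, p=1, x=5
  val=25, p=2, x=10
  val=58, p=3, x=11

Final answer: 58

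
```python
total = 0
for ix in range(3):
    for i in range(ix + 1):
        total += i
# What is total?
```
Trace:
  total=0
  total=0, ix=0, i=0
  total=0, ix=1, i=0
  total=1, ix=1, i=1
  total=1, ix=2, i=0
  total=2, ix=2, i=1
  total=4, ix=2, i=2

Final answer: 4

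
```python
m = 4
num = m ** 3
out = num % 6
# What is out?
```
Trace:
  m=4
  m=4, num=64
  m=4, num=64, out=4

Final answer: 4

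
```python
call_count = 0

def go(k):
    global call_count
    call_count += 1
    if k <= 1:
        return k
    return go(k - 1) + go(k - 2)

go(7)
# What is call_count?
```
Call trace (a repeated sub-call is expanded the first time; later identical calls just restate its return value):
go(k=7)
  go(k=6)
    go(k=5)
      go(k=4)
        go(k=3)
          go(k=2)
            go(k=1)
            -> return 1
            go(k=0)
            -> return 0
          -> return 1
          go(k=1)
          -> return 1
        -> return 2
        go(k=2) -> return 1  (same call as traced above)
      -> return 3
      go(k=3) -> return 2  (same call as traced above)
    -> return 5
    go(k=4) -> return 3  (same call as traced above)
  -> return 8
  go(k=5) -> return 5  (same call as traced above)
-> return 13

call_count is incremented once per call, so count the calls in each subtree. Let C(k) = number of calls made by go(k).
C(0) = C(1) = 1 (base case, no recursion); C(k) = 1 + C(k - 1) + C(k - 2) otherwise.
C(2) = 1 + C(1) + C(0) = 1 + 1 + 1 = 3
C(3) = 1 + C(2) + C(1) = 1 + 3 + 1 = 5
C(4) = 1 + C(3) + C(2) = 1 + 5 + 3 = 9
C(5) = 1 + C(4) + C(3) = 1 + 9 + 5 = 15
C(6) = 1 + C(5) + C(4) = 1 + 15 + 9 = 25
C(7) = 1 + C(6) + C(5) = 1 + 25 + 15 = 41
call_count = C(7) = 41

Final answer: 41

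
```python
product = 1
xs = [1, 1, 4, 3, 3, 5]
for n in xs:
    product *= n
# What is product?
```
Trace:
  product=1
  product=1, n=1
  product=1, n=1
  product=4, n=4
  product=12, n=3
  product=36, n=3
  product=180, n=5

Final answer: 180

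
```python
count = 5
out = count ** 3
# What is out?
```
Trace:
  count=5
  count=5, out=125

Final answer: 125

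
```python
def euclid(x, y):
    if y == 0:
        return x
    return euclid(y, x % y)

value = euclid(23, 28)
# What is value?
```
Call trace:
euclid(x=23, y=28)
  euclid(x=28, y=23)
    euclid(x=23, y=5)
      euclid(x=5, y=3)
        euclid(x=3, y=2)
          euclid(x=2, y=1)
            euclid(x=1, y=0)
            -> return 1
          -> return 1
        -> return 1
      -> return 1
    -> return 1
  -> return 1
-> return 1

Final answer: 1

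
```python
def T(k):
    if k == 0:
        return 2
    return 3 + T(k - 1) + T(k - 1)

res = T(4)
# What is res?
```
Call trace (a repeated sub-call is expanded the first time; later identical calls just restate its return value):
T(k=4)
  T(k=3)
    T(k=2)
      T(k=1)
        T(k=0)
        -> return 2
        T(k=0)
        -> return 2
      -> return 7
      T(k=1) -> return 7  (same call as traced above)
    -> return 17
    T(k=2) -> return 17  (same call as traced above)
  -> return 37
  T(k=3) -> return 37  (same call as traced above)
-> return 77

Final answer: 77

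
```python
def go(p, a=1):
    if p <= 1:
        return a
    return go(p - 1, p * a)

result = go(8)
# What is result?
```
Call trace:
go(p=8, a=1)
  go(p=7, a=8)
    go(p=6, a=56)
      go(p=5, a=336)
        go(p=4, a=1680)
          go(p=3, a=6720)
            go(p=2, a=20160)
              go(p=1, a=40320)
              -> return 40320
            -> return 40320
          -> return 40320
        -> return 40320
      -> return 40320
    -> return 40320
  -> return 40320
-> return 40320

Final answer: 40320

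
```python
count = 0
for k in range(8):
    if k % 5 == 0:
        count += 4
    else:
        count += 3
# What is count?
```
Trace:
  count=0
  count=4, k=0
  count=7, k=1
  count=10, k=2
  count=13, k=3
  count=16, k=4
  count=20, k=5
  count=23, k=6
  count=26, k=7

Final answer: 26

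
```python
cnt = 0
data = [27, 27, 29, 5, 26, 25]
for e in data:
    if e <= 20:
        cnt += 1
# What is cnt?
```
Trace:
  cnt=0
  cnt=0, e=27
  cnt=0, e=27
  cnt=0, e=29
  cnt=1, e=5
  cnt=1, e=26
  cnt=1, e=25

Final answer: 1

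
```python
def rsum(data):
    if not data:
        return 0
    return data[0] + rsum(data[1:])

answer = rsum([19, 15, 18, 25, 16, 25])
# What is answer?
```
Call trace:
rsum(data=[19, 15, 18, 25, 16, 25])
  rsum(data=[15, 18, 25, 16, 25])
    rsum(data=[18, 25, 16, 25])
      rsum(data=[25, 16, 25])
        rsum(data=[16, 25])
          rsum(data=[25])
            rsum(data=[])
            -> return 0
          -> return 25
        -> return 41
      -> return 66
    -> return 84
  -> return 99
-> return 118

Final answer: 118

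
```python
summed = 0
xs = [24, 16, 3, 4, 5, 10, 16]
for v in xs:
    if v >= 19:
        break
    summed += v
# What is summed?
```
Trace:
  summed=0
  summed=0, v=24

Final answer: 0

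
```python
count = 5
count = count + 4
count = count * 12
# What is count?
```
Trace:
  count=5
  count=9
  count=108

Final answer: 108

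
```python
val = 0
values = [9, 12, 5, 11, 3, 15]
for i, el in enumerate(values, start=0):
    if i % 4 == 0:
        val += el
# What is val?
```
Trace:
  val=0
  val=9, i=0, el=9
  val=9, i=1, el=12
  val=9, i=2, el=5
  val=9, i=3, el=11
  val=12, i=4, el=3
  val=12, i=5, el=15

Final answer: 12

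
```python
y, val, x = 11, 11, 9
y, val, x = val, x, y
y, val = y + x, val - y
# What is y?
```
Trace:
  y=11, val=11, x=9
  y=11, val=9, x=11
  y=22, val=-2, x=11

Final answer: 22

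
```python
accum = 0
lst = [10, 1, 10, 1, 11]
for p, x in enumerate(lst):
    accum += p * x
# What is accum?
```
Trace:
  accum=0
  accum=0, p=0, x=10
  accum=1, p=1, x=1
  accum=21, p=2, x=10
  accum=24, p=3, x=1
  accum=68, p=4, x=11

Final answer: 68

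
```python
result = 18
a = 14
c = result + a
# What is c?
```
Trace:
  result=18
  result=18, a=14
  result=18, a=14, c=32

Final answer: 32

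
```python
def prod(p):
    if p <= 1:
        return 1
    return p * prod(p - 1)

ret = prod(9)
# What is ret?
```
Call trace:
prod(p=9)
  prod(p=8)
    prod(p=7)
      prod(p=6)
        prod(p=5)
          prod(p=4)
            prod(p=3)
              prod(p=2)
                prod(p=1)
                -> return 1
              -> return 2
            -> return 6
          -> return 24
        -> return 120
      -> return 720
    -> return 5040
  -> return 40320
-> return 362880

Final answer: 362880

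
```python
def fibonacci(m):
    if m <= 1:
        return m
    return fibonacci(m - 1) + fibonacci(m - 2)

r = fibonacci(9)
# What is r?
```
Call trace (a repeated sub-call is expanded the first time; later identical calls just restate its return value):
fibonacci(m=9)
  fibonacci(m=8)
    fibonacci(m=7)
      fibonacci(m=6)
        fibonacci(m=5)
          fibonacci(m=4)
            fibonacci(m=3)
              fibonacci(m=2)
                fibonacci(m=1)
                -> return 1
                fibonacci(m=0)
                -> return 0
              -> return 1
              fibonacci(m=1)
              -> return 1
            -> return 2
            fibonacci(m=2) -> return 1  (same call as traced above)
          -> return 3
          fibonacci(m=3) -> return 2  (same call as traced above)
        -> return 5
        fibonacci(m=4) -> return 3  (same call as traced above)
      -> return 8
      fibonacci(m=5) -> return 5  (same call as traced above)
    -> return 13
    fibonacci(m=6) -> return 8  (same call as traced above)
  -> return 21
  fibonacci(m=7) -> return 13  (same call as traced above)
-> return 34

Final answer: 34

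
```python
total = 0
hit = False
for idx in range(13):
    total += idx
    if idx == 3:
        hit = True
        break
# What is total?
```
Trace:
  total=0
  total=0, hit=False
  total=0, hit=False, idx=0
  total=1, hit=False, idx=1
  total=3, hit=False, idx=2
  total=6, hit=True, idx=3

Final answer: 6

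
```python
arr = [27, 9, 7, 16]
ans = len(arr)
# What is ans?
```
Trace:
  arr=[27, 9, 7, 16]
  arr=[27, 9, 7, 16], ans=4

Final answer: 4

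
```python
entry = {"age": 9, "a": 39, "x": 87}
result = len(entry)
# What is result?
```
Trace:
  entry={'age': 9, 'a': 39, 'x': 87}
  entry={'age': 9, 'a': 39, 'x': 87}, result=3

Final answer: 3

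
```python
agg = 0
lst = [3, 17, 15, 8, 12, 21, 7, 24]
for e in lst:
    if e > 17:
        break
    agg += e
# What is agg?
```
Trace:
  agg=0
  agg=3, e=3
  agg=20, e=17
  agg=35, e=15
  agg=43, e=8
  agg=55, e=12
  agg=55, e=21

Final answer: 55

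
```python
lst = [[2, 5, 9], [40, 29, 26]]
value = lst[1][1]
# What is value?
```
Trace:
  lst=[[2, 5, 9], [40, 29, 26]]
  lst=[[2, 5, 9], [40, 29, 26]], value=29

Final answer: 29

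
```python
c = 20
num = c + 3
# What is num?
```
Trace:
  c=20
  c=20, num=23

Final answer: 23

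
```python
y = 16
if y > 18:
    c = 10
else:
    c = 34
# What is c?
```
Trace:
  y=16
  y=16, c=34

Final answer: 34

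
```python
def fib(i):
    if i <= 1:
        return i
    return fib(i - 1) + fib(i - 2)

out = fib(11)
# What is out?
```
Call trace (a repeated sub-call is expanded the first time; later identical calls just restate its return value):
fib(i=11)
  fib(i=10)
    fib(i=9)
      fib(i=8)
        fib(i=7)
          fib(i=6)
            fib(i=5)
              fib(i=4)
                fib(i=3)
                  fib(i=2)
                    fib(i=1)
                    -> return 1
                    fib(i=0)
                    -> return 0
                  -> return 1
                  fib(i=1)
                  -> return 1
                -> return 2
                fib(i=2) -> return 1  (same call as traced above)
              -> return 3
              fib(i=3) -> return 2  (same call as traced above)
            -> return 5
            fib(i=4) -> return 3  (same call as traced above)
          -> return 8
          fib(i=5) -> return 5  (same call as traced above)
        -> return 13
        fib(i=6) -> return 8  (same call as traced above)
      -> return 21
      fib(i=7) -> return 13  (same call as traced above)
    -> return 34
    fib(i=8) -> return 21  (same call as traced above)
  -> return 55
  fib(i=9) -> return 34  (same call as traced above)
-> return 89

Final answer: 89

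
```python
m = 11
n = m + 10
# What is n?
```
Trace:
  m=11
  m=11, n=21

Final answer: 21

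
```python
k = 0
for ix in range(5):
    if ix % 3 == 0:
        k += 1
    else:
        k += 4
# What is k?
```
Trace:
  k=0
  k=1, ix=0
  k=5, ix=1
  k=9, ix=2
  k=10, ix=3
  k=14, ix=4

Final answer: 14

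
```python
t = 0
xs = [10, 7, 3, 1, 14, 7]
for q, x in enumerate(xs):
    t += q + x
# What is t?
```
Trace:
  t=0
  t=10, q=0, x=10
  t=18, q=1, x=7
  t=23, q=2, x=3
  t=27, q=3, x=1
  t=45, q=4, x=14
  t=57, q=5, x=7

Final answer: 57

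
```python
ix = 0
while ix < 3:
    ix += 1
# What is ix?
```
Trace:
  ix=0
  ix=1
  ix=2
  ix=3

Final answer: 3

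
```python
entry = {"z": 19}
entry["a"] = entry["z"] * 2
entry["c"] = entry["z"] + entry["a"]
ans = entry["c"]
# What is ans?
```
Trace:
  entry={'z': 19}
  entry={'z': 19, 'a': 38}
  entry={'z': 19, 'a': 38, 'c': 57}
  entry={'z': 19, 'a': 38, 'c': 57}, ans=57

Final answer: 57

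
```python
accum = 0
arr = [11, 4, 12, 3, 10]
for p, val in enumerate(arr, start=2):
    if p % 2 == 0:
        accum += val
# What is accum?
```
Trace:
  accum=0
  accum=11, p=2, val=11
  accum=11, p=3, val=4
  accum=23, p=4, val=12
  accum=23, p=5, val=3
  accum=33, p=6, val=10

Final answer: 33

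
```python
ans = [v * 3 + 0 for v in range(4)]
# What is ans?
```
Trace:
  v=0
  v=1
  v=2
  v=3
  ans=[0, 3, 6, 9]

Final answer: [0, 3, 6, 9]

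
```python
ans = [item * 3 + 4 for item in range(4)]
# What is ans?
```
Trace:
  item=0
  item=1
  item=2
  item=3
  ans=[4, 7, 10, 13]

Final answer: [4, 7, 10, 13]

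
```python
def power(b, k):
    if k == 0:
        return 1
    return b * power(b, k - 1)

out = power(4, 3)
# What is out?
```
Call trace:
power(b=4, k=3)
  power(b=4, k=2)
    power(b=4, k=1)
      power(b=4, k=0)
      -> return 1
    -> return 4
  -> return 16
-> return 64

Final answer: 64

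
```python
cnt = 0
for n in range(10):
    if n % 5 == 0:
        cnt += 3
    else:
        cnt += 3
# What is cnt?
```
Trace:
  cnt=0
  cnt=3, n=0
  cnt=6, n=1
  cnt=9, n=2
  cnt=12, n=3
  cnt=15, n=4
  cnt=18, n=5
  cnt=21, n=6
  cnt=24, n=7
  cnt=27, n=8
  cnt=30, n=9

Final answer: 30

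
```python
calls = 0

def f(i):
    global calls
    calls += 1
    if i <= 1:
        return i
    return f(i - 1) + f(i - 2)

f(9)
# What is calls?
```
Call trace (a repeated sub-call is expanded the first time; later identical calls just restate its return value):
f(i=9)
  f(i=8)
    f(i=7)
      f(i=6)
        f(i=5)
          f(i=4)
            f(i=3)
              f(i=2)
                f(i=1)
                -> return 1
                f(i=0)
                -> return 0
              -> return 1
              f(i=1)
              -> return 1
            -> return 2
            f(i=2) -> return 1  (same call as traced above)
          -> return 3
          f(i=3) -> return 2  (same call as traced above)
        -> return 5
        f(i=4) -> return 3  (same call as traced above)
      -> return 8
      f(i=5) -> return 5  (same call as traced above)
    -> return 13
    f(i=6) -> return 8  (same call as traced above)
  -> return 21
  f(i=7) -> return 13  (same call as traced above)
-> return 34

calls is incremented once per call, so count the calls in each subtree. Let C(i) = number of calls made by f(i).
C(0) = C(1) = 1 (base case, no recursion); C(i) = 1 + C(i - 1) + C(i - 2) otherwise.
C(2) = 1 + C(1) + C(0) = 1 + 1 + 1 = 3
C(3) = 1 + C(2) + C(1) = 1 + 3 + 1 = 5
C(4) = 1 + C(3) + C(2) = 1 + 5 + 3 = 9
C(5) = 1 + C(4) + C(3) = 1 + 9 + 5 = 15
C(6) = 1 + C(5) + C(4) = 1 + 15 + 9 = 25
C(7) = 1 + C(6) + C(5) = 1 + 25 + 15 = 41
C(8) = 1 + C(7) + C(6) = 1 + 41 + 25 = 67
C(9) = 1 + C(8) + C(7) = 1 + 67 + 41 = 109
calls = C(9) = 109

Final answer: 109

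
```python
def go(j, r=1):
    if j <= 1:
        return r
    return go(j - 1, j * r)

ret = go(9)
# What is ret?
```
Call trace:
go(j=9, r=1)
  go(j=8, r=9)
    go(j=7, r=72)
      go(j=6, r=504)
        go(j=5, r=3024)
          go(j=4, r=15120)
            go(j=3, r=60480)
              go(j=2, r=181440)
                go(j=1, r=362880)
                -> return 362880
              -> return 362880
            -> return 362880
          -> return 362880
        -> return 362880
      -> return 362880
    -> return 362880
  -> return 362880
-> return 362880

Final answer: 362880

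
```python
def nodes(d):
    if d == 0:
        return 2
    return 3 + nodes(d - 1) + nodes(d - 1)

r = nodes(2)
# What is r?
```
Call trace (a repeated sub-call is expanded the first time; later identical calls just restate its return value):
nodes(d=2)
  nodes(d=1)
    nodes(d=0)
    -> return 2
    nodes(d=0)
    -> return 2
  -> return 7
  nodes(d=1) -> return 7  (same call as traced above)
-> return 17

Final answer: 17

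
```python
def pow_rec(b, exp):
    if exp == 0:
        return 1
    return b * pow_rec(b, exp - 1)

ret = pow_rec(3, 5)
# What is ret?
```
Call trace:
pow_rec(b=3, exp=5)
  pow_rec(b=3, exp=4)
    pow_rec(b=3, exp=3)
      pow_rec(b=3, exp=2)
        pow_rec(b=3, exp=1)
          pow_rec(b=3, exp=0)
          -> return 1
        -> return 3
      -> return 9
    -> return 27
  -> return 81
-> return 243

Final answer: 243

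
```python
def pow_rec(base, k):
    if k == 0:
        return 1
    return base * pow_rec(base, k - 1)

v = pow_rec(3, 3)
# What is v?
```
Call trace:
pow_rec(base=3, k=3)
  pow_rec(base=3, k=2)
    pow_rec(base=3, k=1)
      pow_rec(base=3, k=0)
      -> return 1
    -> return 3
  -> return 9
-> return 27

Final answer: 27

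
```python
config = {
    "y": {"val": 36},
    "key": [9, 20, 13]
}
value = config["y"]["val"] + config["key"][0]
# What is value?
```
Trace:
  config={'y': {'val': 36}, 'key': [9, 20, 13]}
  config={'y': {'val': 36}, 'key': [9, 20, 13]}, value=45

Final answer: 45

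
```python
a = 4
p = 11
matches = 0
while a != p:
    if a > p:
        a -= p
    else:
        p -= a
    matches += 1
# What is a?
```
Trace:
  a=4
  a=4, p=11
  a=4, p=11, matches=0
  a=4, p=7, matches=1
  a=4, p=3, matches=2
  a=1, p=3, matches=3
  a=1, p=2, matches=4
  a=1, p=1, matches=5

Final answer: 1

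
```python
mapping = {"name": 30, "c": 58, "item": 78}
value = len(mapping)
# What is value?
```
Trace:
  mapping={'name': 30, 'c': 58, 'item': 78}
  mapping={'name': 30, 'c': 58, 'item': 78}, value=3

Final answer: 3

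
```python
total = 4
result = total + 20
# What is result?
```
Trace:
  total=4
  total=4, result=24

Final answer: 24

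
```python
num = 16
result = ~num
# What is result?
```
Trace:
  num=16
  num=16, result=-17

Final answer: -17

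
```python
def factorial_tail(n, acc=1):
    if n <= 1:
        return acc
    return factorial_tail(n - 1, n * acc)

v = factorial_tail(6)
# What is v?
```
Call trace:
factorial_tail(n=6, acc=1)
  factorial_tail(n=5, acc=6)
    factorial_tail(n=4, acc=30)
      factorial_tail(n=3, acc=120)
        factorial_tail(n=2, acc=360)
          factorial_tail(n=1, acc=720)
          -> return 720
        -> return 720
      -> return 720
    -> return 720
  -> return 720
-> return 720

Final answer: 720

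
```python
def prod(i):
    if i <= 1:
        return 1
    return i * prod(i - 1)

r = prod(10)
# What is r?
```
Call trace:
prod(i=10)
  prod(i=9)
    prod(i=8)
      prod(i=7)
        prod(i=6)
          prod(i=5)
            prod(i=4)
              prod(i=3)
                prod(i=2)
                  prod(i=1)
                  -> return 1
                -> return 2
              -> return 6
            -> return 24
          -> return 120
        -> return 720
      -> return 5040
    -> return 40320
  -> return 362880
-> return 3628800

Final answer: 3628800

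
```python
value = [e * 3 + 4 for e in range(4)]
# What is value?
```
Trace:
  e=0
  e=1
  e=2
  e=3
  value=[4, 7, 10, 13]

Final answer: [4, 7, 10, 13]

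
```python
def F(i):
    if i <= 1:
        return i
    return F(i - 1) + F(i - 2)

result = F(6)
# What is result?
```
Call trace (a repeated sub-call is expanded the first time; later identical calls just restate its return value):
F(i=6)
  F(i=5)
    F(i=4)
      F(i=3)
        F(i=2)
          F(i=1)
          -> return 1
          F(i=0)
          -> return 0
        -> return 1
        F(i=1)
        -> return 1
      -> return 2
      F(i=2) -> return 1  (same call as traced above)
    -> return 3
    F(i=3) -> return 2  (same call as traced above)
  -> return 5
  F(i=4) -> return 3  (same call as traced above)
-> return 8

Final answer: 8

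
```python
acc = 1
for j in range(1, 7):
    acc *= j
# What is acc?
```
Trace:
  acc=1
  acc=1, j=1
  acc=2, j=2
  acc=6, j=3
  acc=24, j=4
  acc=120, j=5
  acc=720, j=6

Final answer: 720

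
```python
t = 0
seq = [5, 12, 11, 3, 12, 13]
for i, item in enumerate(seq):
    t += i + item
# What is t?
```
Trace:
  t=0
  t=5, i=0, item=5
  t=18, i=1, item=12
  t=31, i=2, item=11
  t=37, i=3, item=3
  t=53, i=4, item=12
  t=71, i=5, item=13

Final answer: 71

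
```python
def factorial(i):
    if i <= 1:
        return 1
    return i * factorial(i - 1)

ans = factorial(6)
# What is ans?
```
Call trace:
factorial(i=6)
  factorial(i=5)
    factorial(i=4)
      factorial(i=3)
        factorial(i=2)
          factorial(i=1)
          -> return 1
        -> return 2
      -> return 6
    -> return 24
  -> return 120
-> return 720

Final answer: 720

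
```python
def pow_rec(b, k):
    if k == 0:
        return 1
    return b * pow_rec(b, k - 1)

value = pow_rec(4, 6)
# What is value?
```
Call trace:
pow_rec(b=4, k=6)
  pow_rec(b=4, k=5)
    pow_rec(b=4, k=4)
      pow_rec(b=4, k=3)
        pow_rec(b=4, k=2)
          pow_rec(b=4, k=1)
            pow_rec(b=4, k=0)
            -> return 1
          -> return 4
        -> return 16
      -> return 64
    -> return 256
  -> return 1024
-> return 4096

Final answer: 4096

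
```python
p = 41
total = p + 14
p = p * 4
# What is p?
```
Trace:
  p=41
  p=41, total=55
  p=164, total=55

Final answer: 164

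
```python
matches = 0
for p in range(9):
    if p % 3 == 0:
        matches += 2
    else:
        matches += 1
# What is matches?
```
Trace:
  matches=0
  matches=2, p=0
  matches=3, p=1
  matches=4, p=2
  matches=6, p=3
  matches=7, p=4
  matches=8, p=5
  matches=10, p=6
  matches=11, p=7
  matches=12, p=8

Final answer: 12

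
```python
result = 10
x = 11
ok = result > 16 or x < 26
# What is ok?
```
Trace:
  result=10
  result=10, x=11
  result=10, x=11, ok=True

Final answer: True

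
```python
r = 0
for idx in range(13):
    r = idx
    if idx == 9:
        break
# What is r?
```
Trace:
  r=0
  r=0, idx=0
  r=1, idx=1
  r=2, idx=2
  r=3, idx=3
  r=4, idx=4
  r=5, idx=5
  r=6, idx=6
  r=7, idx=7
  r=8, idx=8
  r=9, idx=9

Final answer: 9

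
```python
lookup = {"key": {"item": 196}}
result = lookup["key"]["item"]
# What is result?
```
Trace:
  lookup={'key': {'item': 196}}
  lookup={'key': {'item': 196}}, result=196

Final answer: 196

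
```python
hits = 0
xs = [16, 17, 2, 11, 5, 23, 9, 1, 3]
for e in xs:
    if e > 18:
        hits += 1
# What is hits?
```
Trace:
  hits=0
  hits=0, e=16
  hits=0, e=17
  hits=0, e=2
  hits=0, e=11
  hits=0, e=5
  hits=1, e=23
  hits=1, e=9
  hits=1, e=1
  hits=1, e=3

Final answer: 1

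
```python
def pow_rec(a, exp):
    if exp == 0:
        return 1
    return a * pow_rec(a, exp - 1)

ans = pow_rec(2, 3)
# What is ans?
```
Call trace:
pow_rec(a=2, exp=3)
  pow_rec(a=2, exp=2)
    pow_rec(a=2, exp=1)
      pow_rec(a=2, exp=0)
      -> return 1
    -> return 2
  -> return 4
-> return 8

Final answer: 8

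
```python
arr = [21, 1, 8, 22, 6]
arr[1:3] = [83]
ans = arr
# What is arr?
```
Trace:
  arr=[21, 1, 8, 22, 6]
  arr=[21, 83, 22, 6]
  arr=[21, 83, 22, 6], ans=[21, 83, 22, 6]

Final answer: [21, 83, 22, 6]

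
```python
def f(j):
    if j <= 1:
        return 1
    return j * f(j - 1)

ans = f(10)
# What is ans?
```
Call trace:
f(j=10)
  f(j=9)
    f(j=8)
      f(j=7)
        f(j=6)
          f(j=5)
            f(j=4)
              f(j=3)
                f(j=2)
                  f(j=1)
                  -> return 1
                -> return 2
              -> return 6
            -> return 24
          -> return 120
        -> return 720
      -> return 5040
    -> return 40320
  -> return 362880
-> return 3628800

Final answer: 3628800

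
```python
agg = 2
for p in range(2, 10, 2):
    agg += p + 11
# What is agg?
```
Trace:
  agg=2
  agg=15, p=2
  agg=30, p=4
  agg=47, p=6
  agg=66, p=8

Final answer: 66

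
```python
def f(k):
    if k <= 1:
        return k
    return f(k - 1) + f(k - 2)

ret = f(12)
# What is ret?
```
Call trace (a repeated sub-call is expanded the first time; later identical calls just restate its return value):
f(k=12)
  f(k=11)
    f(k=10)
      f(k=9)
        f(k=8)
          f(k=7)
            f(k=6)
              f(k=5)
                f(k=4)
                  f(k=3)
                    f(k=2)
                      f(k=1)
                      -> return 1
                      f(k=0)
                      -> return 0
                    -> return 1
                    f(k=1)
                    -> return 1
                  -> return 2
                  f(k=2) -> return 1  (same call as traced above)
                -> return 3
                f(k=3) -> return 2  (same call as traced above)
              -> return 5
              f(k=4) -> return 3  (same call as traced above)
            -> return 8
            f(k=5) -> return 5  (same call as traced above)
          -> return 13
          f(k=6) -> return 8  (same call as traced above)
        -> return 21
        f(k=7) -> return 13  (same call as traced above)
      -> return 34
      f(k=8) -> return 21  (same call as traced above)
    -> return 55
    f(k=9) -> return 34  (same call as traced above)
  -> return 89
  f(k=10) -> return 55  (same call as traced above)
-> return 144

Final answer: 144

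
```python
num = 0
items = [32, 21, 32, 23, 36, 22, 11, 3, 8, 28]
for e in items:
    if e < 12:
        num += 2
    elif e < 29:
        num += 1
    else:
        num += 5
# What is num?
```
Trace:
  num=0
  num=5, e=32
  num=6, e=21
  num=11, e=32
  num=12, e=23
  num=17, e=36
  num=18, e=22
  num=20, e=11
  num=22, e=3
  num=24, e=8
  num=25, e=28

Final answer: 25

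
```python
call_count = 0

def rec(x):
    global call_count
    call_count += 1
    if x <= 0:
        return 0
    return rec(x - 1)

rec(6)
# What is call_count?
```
Call trace:
rec(x=6)
  rec(x=5)
    rec(x=4)
      rec(x=3)
        rec(x=2)
          rec(x=1)
            rec(x=0)
            -> return 0
          -> return 0
        -> return 0
      -> return 0
    -> return 0
  -> return 0
-> return 0

call_count is incremented once per call. rec is entered once for each x = 6, 5, 4, 3, 2, 1, 0 (the x <= 0 call returns without recursing), i.e. 6 + 1 calls.
call_count = 7

Final answer: 7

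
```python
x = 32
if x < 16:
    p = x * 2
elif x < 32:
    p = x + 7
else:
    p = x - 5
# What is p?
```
Trace:
  x=32
  x=32, p=27

Final answer: 27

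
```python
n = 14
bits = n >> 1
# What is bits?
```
Trace:
  n=14
  n=14, bits=7

Final answer: 7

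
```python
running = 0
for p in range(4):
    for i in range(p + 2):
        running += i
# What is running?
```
Trace:
  running=0
  running=0, p=0, i=0
  running=1, p=0, i=1
  running=1, p=1, i=0
  running=2, p=1, i=1
  running=4, p=1, i=2
  running=4, p=2, i=0
  running=5, p=2, i=1
  running=7, p=2, i=2
  running=10, p=2, i=3
  running=10, p=3, i=0
  running=11, p=3, i=1
  running=13, p=3, i=2
  running=16, p=3, i=3
  running=20, p=3, i=4

Final answer: 20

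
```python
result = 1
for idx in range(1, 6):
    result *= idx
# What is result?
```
Trace:
  result=1
  result=1, idx=1
  result=2, idx=2
  result=6, idx=3
  result=24, idx=4
  result=120, idx=5

Final answer: 120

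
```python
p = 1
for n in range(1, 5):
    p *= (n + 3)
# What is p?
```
Trace:
  p=1
  p=4, n=1
  p=20, n=2
  p=120, n=3
  p=840, n=4

Final answer: 840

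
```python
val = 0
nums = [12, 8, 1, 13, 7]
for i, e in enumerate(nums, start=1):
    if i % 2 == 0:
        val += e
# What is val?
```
Trace:
  val=0
  val=0, i=1, e=12
  val=8, i=2, e=8
  val=8, i=3, e=1
  val=21, i=4, e=13
  val=21, i=5, e=7

Final answer: 21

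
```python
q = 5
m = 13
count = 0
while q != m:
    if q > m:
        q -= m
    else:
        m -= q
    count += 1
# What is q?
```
Trace:
  q=5
  q=5, m=13
  q=5, m=13, count=0
  q=5, m=8, count=1
  q=5, m=3, count=2
  q=2, m=3, count=3
  q=2, m=1, count=4
  q=1, m=1, count=5

Final answer: 1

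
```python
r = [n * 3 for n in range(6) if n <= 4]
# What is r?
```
Trace:
  n=0
  n=1
  n=2
  n=3
  n=4
  n=5
  r=[0, 3, 6, 9, 12]

Final answer: [0, 3, 6, 9, 12]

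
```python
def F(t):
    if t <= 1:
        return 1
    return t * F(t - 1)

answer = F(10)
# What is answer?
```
Call trace:
F(t=10)
  F(t=9)
    F(t=8)
      F(t=7)
        F(t=6)
          F(t=5)
            F(t=4)
              F(t=3)
                F(t=2)
                  F(t=1)
                  -> return 1
                -> return 2
              -> return 6
            -> return 24
          -> return 120
        -> return 720
      -> return 5040
    -> return 40320
  -> return 362880
-> return 3628800

Final answer: 3628800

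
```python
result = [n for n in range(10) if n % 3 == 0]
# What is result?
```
Trace:
  n=0
  n=1
  n=2
  n=3
  n=4
  n=5
  n=6
  n=7
  n=8
  n=9
  result=[0, 3, 6, 9]

Final answer: [0, 3, 6, 9]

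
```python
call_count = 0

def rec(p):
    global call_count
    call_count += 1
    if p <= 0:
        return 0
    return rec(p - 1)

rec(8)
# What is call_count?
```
Call trace:
rec(p=8)
  rec(p=7)
    rec(p=6)
      rec(p=5)
        rec(p=4)
          rec(p=3)
            rec(p=2)
              rec(p=1)
                rec(p=0)
                -> return 0
              -> return 0
            -> return 0
          -> return 0
        -> return 0
      -> return 0
    -> return 0
  -> return 0
-> return 0

call_count is incremented once per call. rec is entered once for each p = 8, 7, 6, 5, 4, 3, 2, 1, 0 (the p <= 0 call returns without recursing), i.e. 8 + 1 calls.
call_count = 9

Final answer: 9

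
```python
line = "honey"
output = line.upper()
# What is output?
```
Trace:
  line='honey'
  line='honey', output='HONEY'

Final answer: 'HONEY'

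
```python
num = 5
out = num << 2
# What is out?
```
Trace:
  num=5
  num=5, out=20

Final answer: 20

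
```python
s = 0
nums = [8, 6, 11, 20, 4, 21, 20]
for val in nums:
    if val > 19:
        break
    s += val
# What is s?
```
Trace:
  s=0
  s=8, val=8
  s=14, val=6
  s=25, val=11
  s=25, val=20

Final answer: 25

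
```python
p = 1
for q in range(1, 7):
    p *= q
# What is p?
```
Trace:
  p=1
  p=1, q=1
  p=2, q=2
  p=6, q=3
  p=24, q=4
  p=120, q=5
  p=720, q=6

Final answer: 720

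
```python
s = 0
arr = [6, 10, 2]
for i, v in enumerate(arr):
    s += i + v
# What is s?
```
Trace:
  s=0
  s=6, i=0, v=6
  s=17, i=1, v=10
  s=21, i=2, v=2

Final answer: 21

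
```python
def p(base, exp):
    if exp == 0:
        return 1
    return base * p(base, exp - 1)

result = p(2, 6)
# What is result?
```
Call trace:
p(base=2, exp=6)
  p(base=2, exp=5)
    p(base=2, exp=4)
      p(base=2, exp=3)
        p(base=2, exp=2)
          p(base=2, exp=1)
            p(base=2, exp=0)
            -> return 1
          -> return 2
        -> return 4
      -> return 8
    -> return 16
  -> return 32
-> return 64

Final answer: 64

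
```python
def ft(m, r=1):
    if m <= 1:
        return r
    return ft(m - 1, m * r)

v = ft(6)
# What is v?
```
Call trace:
ft(m=6, r=1)
  ft(m=5, r=6)
    ft(m=4, r=30)
      ft(m=3, r=120)
        ft(m=2, r=360)
          ft(m=1, r=720)
          -> return 720
        -> return 720
      -> return 720
    -> return 720
  -> return 720
-> return 720

Final answer: 720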